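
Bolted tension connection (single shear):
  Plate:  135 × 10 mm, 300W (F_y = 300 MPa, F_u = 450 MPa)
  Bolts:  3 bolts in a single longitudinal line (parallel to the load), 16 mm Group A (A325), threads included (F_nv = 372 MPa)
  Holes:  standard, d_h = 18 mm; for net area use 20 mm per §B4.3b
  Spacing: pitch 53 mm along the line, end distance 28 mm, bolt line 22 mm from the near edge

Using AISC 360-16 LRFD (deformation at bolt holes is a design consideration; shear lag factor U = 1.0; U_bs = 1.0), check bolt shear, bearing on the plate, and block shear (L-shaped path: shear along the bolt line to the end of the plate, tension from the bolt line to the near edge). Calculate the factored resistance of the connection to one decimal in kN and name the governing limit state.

Bolt shear: A_b = π(16)²/4 = 201.06 mm². φR_n = 0.75 × 372 × 201.06 × 3 × 1 = 168.3 kN.
Bearing (10 mm plate, F_u = 450 MPa): end bolts L_c = 28 − 18/2 = 19, R_n = min(1.2×19×10×450, 2.4×16×10×450) = 102.6 kN/bolt; interior L_c = 53 − 18 = 35, R_n = 172.8 kN/bolt. φR_n = 0.75 × (1×102.6 + 2×172.8) = 336.2 kN.
Block shear: shear path 1×[28+2×53] = 1×134 mm, A_gv = 1340, A_nv = 1×(134 − 2.5×20)×10 = 840 mm²; tension to near edge: (22 − 0.5×20)×10 = 120 mm². R_n = min(0.6×450×840, 0.6×300×1340) + 1.0×450×120 = min(226.8, 241.2) + 54 = 280.8 kN. φR_n = 0.75 × 280.8 = 210.6 kN.
Governing: min(168.3, 336.2, 210.6) = 168.3 kN → bolt shear.

168.3 kN (bolt shear governs)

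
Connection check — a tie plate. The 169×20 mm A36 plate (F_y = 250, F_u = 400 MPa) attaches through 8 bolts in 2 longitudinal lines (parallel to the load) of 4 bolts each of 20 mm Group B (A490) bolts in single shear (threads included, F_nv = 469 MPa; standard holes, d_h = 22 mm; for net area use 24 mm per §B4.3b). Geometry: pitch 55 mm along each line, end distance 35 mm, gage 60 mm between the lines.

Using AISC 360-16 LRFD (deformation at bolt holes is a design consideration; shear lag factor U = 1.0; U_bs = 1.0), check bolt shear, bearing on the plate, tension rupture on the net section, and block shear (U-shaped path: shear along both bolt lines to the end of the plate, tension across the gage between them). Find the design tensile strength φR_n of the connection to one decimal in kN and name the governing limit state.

Bolt shear: A_b = π(20)²/4 = 314.16 mm². φR_n = 0.75 × 469 × 314.16 × 8 × 1 = 884.0 kN.
Bearing (20 mm plate, F_u = 400 MPa): end bolts L_c = 35 − 22/2 = 24, R_n = min(1.2×24×20×400, 2.4×20×20×400) = 230.4 kN/bolt; interior L_c = 55 − 22 = 33, R_n = 316.8 kN/bolt. φR_n = 0.75 × (2×230.4 + 6×316.8) = 1771.2 kN.
Tension rupture (net): A_n = (169 − 2×24)×20 = 2420 mm² (U = 1.0, A_e = A_n). φR_n = 0.75 × 400 × 2420 = 726.0 kN.
Block shear: shear path 2×[35+3×55] = 2×200 mm, A_gv = 8000, A_nv = 2×(200 − 3.5×24)×20 = 4640 mm²; tension across gage: (60 − 1×24)×20 = 720 mm². R_n = min(0.6×400×4640, 0.6×250×8000) + 1.0×400×720 = min(1113.6, 1200) + 288 = 1401.6 kN. φR_n = 0.75 × 1401.6 = 1051.2 kN.
Governing: min(884.0, 1771.2, 726.0, 1051.2) = 726.0 kN → net-section rupture.

726.0 kN (net-section rupture governs)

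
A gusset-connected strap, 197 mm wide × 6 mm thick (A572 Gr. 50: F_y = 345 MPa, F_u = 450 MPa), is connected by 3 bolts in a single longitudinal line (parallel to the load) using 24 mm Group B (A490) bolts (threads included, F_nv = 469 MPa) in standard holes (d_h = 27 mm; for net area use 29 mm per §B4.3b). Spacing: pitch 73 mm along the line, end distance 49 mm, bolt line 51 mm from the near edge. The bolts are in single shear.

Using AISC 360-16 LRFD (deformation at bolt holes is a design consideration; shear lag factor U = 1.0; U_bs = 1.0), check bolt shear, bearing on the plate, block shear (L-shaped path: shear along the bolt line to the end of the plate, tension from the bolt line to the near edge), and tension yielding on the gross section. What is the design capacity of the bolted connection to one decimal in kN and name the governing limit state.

222.8 kN (block shear governs)

Bolt shear: A_b = π(24)²/4 = 452.39 mm². φR_n = 0.75 × 469 × 452.39 × 3 × 1 = 477.4 kN.
Bearing (6 mm plate, F_u = 450 MPa): end bolts L_c = 49 − 27/2 = 35.5, R_n = min(1.2×35.5×6×450, 2.4×24×6×450) = 115.02 kN/bolt; interior L_c = 73 − 27 = 46, R_n = 149.04 kN/bolt. φR_n = 0.75 × (1×115.02 + 2×149.04) = 309.8 kN.
Block shear: shear path 1×[49+2×73] = 1×195 mm, A_gv = 1170, A_nv = 1×(195 − 2.5×29)×6 = 735 mm²; tension to near edge: (51 − 0.5×29)×6 = 219 mm². R_n = min(0.6×450×735, 0.6×345×1170) + 1.0×450×219 = min(198.45, 242.19) + 98.55 = 297 kN. φR_n = 0.75 × 297 = 222.8 kN.
Tension yield (gross): A_g = 197×6 = 1182 mm². φR_n = 0.90 × 345 × 1182 = 367.0 kN.
Governing: min(477.4, 309.8, 222.8, 367.0) = 222.8 kN → block shear.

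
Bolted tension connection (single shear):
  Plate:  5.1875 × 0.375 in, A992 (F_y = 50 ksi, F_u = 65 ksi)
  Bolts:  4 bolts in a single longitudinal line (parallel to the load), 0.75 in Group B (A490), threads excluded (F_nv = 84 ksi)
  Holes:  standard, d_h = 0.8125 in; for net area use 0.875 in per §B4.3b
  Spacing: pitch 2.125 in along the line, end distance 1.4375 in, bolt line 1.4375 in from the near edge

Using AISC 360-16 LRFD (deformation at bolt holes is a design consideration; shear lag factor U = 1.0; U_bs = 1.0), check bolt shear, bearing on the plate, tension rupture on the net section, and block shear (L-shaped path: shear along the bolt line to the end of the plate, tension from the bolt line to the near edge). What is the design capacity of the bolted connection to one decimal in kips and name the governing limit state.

Bolt shear: A_b = π(0.75)²/4 = 0.44179 in². φR_n = 0.75 × 84 × 0.44179 × 4 × 1 = 111.3 kips.
Bearing (0.375 in plate, F_u = 65 ksi): end bolts L_c = 1.4375 − 0.8125/2 = 1.03125, R_n = min(1.2×1.03125×0.375×65, 2.4×0.75×0.375×65) = 30.164 kips/bolt; interior L_c = 2.125 − 0.8125 = 1.3125, R_n = 38.391 kips/bolt. φR_n = 0.75 × (1×30.164 + 3×38.391) = 109.0 kips.
Tension rupture (net): A_n = (5.1875 − 1×0.875)×0.375 = 1.6172 in² (U = 1.0, A_e = A_n). φR_n = 0.75 × 65 × 1.6172 = 78.8 kips.
Block shear: shear path 1×[1.4375+3×2.125] = 1×7.8125 in, A_gv = 2.9297, A_nv = 1×(7.8125 − 3.5×0.875)×0.375 = 1.7813 in²; tension to near edge: (1.4375 − 0.5×0.875)×0.375 = 0.375 in². R_n = min(0.6×65×1.7813, 0.6×50×2.9297) + 1.0×65×0.375 = min(69.471, 87.891) + 24.375 = 93.846 kips. φR_n = 0.75 × 93.846 = 70.4 kips.
Governing: min(111.3, 109.0, 78.8, 70.4) = 70.4 kips → block shear.

70.4 kips (block shear governs)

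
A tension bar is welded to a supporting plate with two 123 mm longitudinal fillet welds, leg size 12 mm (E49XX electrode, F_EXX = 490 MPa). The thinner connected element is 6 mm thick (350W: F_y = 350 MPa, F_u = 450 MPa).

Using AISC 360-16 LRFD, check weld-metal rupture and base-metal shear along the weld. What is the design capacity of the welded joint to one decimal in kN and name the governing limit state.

298.9 kN (base-metal shear governs)

Weld metal: throat = 0.707×12 = 8.484 mm, L = 2×123 = 246 mm. φR_n = 0.75 × 0.6 × 490 × 8.484 × 246 = 460.2 kN.
Base metal shear (6 mm plate): yield φR_n = 1.0×0.6×350×6×246 = 310.0 kN; rupture φR_n = 0.75×0.6×450×6×246 = 298.9 kN; take 298.9 kN (rupture).
Governing: min(460.2, 298.9) = 298.9 kN → base-metal shear.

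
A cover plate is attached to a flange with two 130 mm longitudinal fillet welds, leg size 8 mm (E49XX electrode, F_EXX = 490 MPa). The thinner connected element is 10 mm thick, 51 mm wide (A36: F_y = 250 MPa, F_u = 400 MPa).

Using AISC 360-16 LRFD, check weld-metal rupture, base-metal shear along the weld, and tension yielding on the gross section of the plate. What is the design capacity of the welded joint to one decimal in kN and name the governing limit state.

Weld metal: throat = 0.707×8 = 5.656 mm, L = 2×130 = 260 mm. φR_n = 0.75 × 0.6 × 490 × 5.656 × 260 = 324.3 kN.
Base metal shear (10 mm plate): yield φR_n = 1.0×0.6×250×10×260 = 390.0 kN; rupture φR_n = 0.75×0.6×400×10×260 = 468.0 kN; take 390.0 kN (yield).
Tension yield (gross): A_g = 51×10 = 510 mm². φR_n = 0.90 × 250 × 510 = 114.8 kN.
Governing: min(324.3, 390.0, 114.8) = 114.8 kN → gross-section yield.

114.8 kN (gross-section yield governs)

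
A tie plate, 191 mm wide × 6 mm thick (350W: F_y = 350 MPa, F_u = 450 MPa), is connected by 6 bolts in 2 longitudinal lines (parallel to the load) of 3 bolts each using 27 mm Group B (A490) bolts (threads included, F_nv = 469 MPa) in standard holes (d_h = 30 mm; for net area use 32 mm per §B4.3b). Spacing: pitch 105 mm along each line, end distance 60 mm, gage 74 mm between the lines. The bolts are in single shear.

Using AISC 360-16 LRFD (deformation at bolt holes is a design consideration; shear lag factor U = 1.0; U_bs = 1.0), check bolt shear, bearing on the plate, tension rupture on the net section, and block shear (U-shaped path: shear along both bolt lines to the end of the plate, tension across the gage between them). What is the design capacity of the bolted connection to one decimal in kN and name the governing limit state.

257.2 kN (net-section rupture governs)

Bolt shear: A_b = π(27)²/4 = 572.56 mm². φR_n = 0.75 × 469 × 572.56 × 6 × 1 = 1208.4 kN.
Bearing (6 mm plate, F_u = 450 MPa): end bolts L_c = 60 − 30/2 = 45, R_n = min(1.2×45×6×450, 2.4×27×6×450) = 145.8 kN/bolt; interior L_c = 105 − 30 = 75, R_n = 174.96 kN/bolt. φR_n = 0.75 × (2×145.8 + 4×174.96) = 743.6 kN.
Tension rupture (net): A_n = (191 − 2×32)×6 = 762 mm² (U = 1.0, A_e = A_n). φR_n = 0.75 × 450 × 762 = 257.2 kN.
Block shear: shear path 2×[60+2×105] = 2×270 mm, A_gv = 3240, A_nv = 2×(270 − 2.5×32)×6 = 2280 mm²; tension across gage: (74 − 1×32)×6 = 252 mm². R_n = min(0.6×450×2280, 0.6×350×3240) + 1.0×450×252 = min(615.6, 680.4) + 113.4 = 729 kN. φR_n = 0.75 × 729 = 546.8 kN.
Governing: min(1208.4, 743.6, 257.2, 546.8) = 257.2 kN → net-section rupture.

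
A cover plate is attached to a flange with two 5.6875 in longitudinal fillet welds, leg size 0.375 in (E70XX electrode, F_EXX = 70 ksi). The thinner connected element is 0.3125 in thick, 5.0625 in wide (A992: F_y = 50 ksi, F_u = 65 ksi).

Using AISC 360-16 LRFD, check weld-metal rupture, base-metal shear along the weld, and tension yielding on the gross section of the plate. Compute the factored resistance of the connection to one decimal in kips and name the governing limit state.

Weld metal: throat = 0.707×0.375 = 0.26513 in, L = 2×5.6875 = 11.375 in. φR_n = 0.75 × 0.6 × 70 × 0.26513 × 11.375 = 95.0 kips.
Base metal shear (0.3125 in plate): yield φR_n = 1.0×0.6×50×0.3125×11.375 = 106.6 kips; rupture φR_n = 0.75×0.6×65×0.3125×11.375 = 104.0 kips; take 104.0 kips (rupture).
Tension yield (gross): A_g = 5.0625×0.3125 = 1.582 in². φR_n = 0.90 × 50 × 1.582 = 71.2 kips.
Governing: min(95.0, 104.0, 71.2) = 71.2 kips → gross-section yield.

71.2 kips (gross-section yield governs)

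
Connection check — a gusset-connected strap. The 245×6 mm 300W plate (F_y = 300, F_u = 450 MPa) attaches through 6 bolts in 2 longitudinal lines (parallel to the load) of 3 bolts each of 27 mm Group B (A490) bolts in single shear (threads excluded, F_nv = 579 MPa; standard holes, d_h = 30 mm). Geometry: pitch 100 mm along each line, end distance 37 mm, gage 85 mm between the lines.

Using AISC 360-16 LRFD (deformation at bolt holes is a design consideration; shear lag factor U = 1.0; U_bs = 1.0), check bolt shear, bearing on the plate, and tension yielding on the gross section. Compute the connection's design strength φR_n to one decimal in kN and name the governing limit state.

396.9 kN (gross-section yield governs)

Bolt shear: A_b = π(27)²/4 = 572.56 mm². φR_n = 0.75 × 579 × 572.56 × 6 × 1 = 1491.8 kN.
Bearing (6 mm plate, F_u = 450 MPa): end bolts L_c = 37 − 30/2 = 22, R_n = min(1.2×22×6×450, 2.4×27×6×450) = 71.28 kN/bolt; interior L_c = 100 − 30 = 70, R_n = 174.96 kN/bolt. φR_n = 0.75 × (2×71.28 + 4×174.96) = 631.8 kN.
Tension yield (gross): A_g = 245×6 = 1470 mm². φR_n = 0.90 × 300 × 1470 = 396.9 kN.
Governing: min(1491.8, 631.8, 396.9) = 396.9 kN → gross-section yield.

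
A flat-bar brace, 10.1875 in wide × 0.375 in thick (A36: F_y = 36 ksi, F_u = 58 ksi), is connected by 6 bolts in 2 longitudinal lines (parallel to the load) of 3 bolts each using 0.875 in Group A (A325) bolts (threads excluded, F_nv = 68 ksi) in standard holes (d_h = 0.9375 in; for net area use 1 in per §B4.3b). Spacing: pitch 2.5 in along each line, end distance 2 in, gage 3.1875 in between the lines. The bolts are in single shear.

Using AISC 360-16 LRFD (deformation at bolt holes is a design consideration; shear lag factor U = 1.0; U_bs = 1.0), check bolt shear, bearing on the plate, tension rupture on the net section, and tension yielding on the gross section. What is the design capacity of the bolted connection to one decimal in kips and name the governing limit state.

123.8 kips (gross-section yield governs)

Bolt shear: A_b = π(0.875)²/4 = 0.60132 in². φR_n = 0.75 × 68 × 0.60132 × 6 × 1 = 184.0 kips.
Bearing (0.375 in plate, F_u = 58 ksi): end bolts L_c = 2 − 0.9375/2 = 1.53125, R_n = min(1.2×1.53125×0.375×58, 2.4×0.875×0.375×58) = 39.966 kips/bolt; interior L_c = 2.5 − 0.9375 = 1.5625, R_n = 40.781 kips/bolt. φR_n = 0.75 × (2×39.966 + 4×40.781) = 182.3 kips.
Tension rupture (net): A_n = (10.1875 − 2×1)×0.375 = 3.0703 in² (U = 1.0, A_e = A_n). φR_n = 0.75 × 58 × 3.0703 = 133.6 kips.
Tension yield (gross): A_g = 10.1875×0.375 = 3.8203 in². φR_n = 0.90 × 36 × 3.8203 = 123.8 kips.
Governing: min(184.0, 182.3, 133.6, 123.8) = 123.8 kips → gross-section yield.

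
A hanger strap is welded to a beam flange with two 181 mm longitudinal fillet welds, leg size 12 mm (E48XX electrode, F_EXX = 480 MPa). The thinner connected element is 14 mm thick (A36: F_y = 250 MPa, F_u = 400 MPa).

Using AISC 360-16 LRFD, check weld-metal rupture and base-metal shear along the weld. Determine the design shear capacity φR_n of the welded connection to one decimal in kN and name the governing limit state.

663.4 kN (weld metal governs)

Weld metal: throat = 0.707×12 = 8.484 mm, L = 2×181 = 362 mm. φR_n = 0.75 × 0.6 × 480 × 8.484 × 362 = 663.4 kN.
Base metal shear (14 mm plate): yield φR_n = 1.0×0.6×250×14×362 = 760.2 kN; rupture φR_n = 0.75×0.6×400×14×362 = 912.2 kN; take 760.2 kN (yield).
Governing: min(663.4, 760.2) = 663.4 kN → weld metal.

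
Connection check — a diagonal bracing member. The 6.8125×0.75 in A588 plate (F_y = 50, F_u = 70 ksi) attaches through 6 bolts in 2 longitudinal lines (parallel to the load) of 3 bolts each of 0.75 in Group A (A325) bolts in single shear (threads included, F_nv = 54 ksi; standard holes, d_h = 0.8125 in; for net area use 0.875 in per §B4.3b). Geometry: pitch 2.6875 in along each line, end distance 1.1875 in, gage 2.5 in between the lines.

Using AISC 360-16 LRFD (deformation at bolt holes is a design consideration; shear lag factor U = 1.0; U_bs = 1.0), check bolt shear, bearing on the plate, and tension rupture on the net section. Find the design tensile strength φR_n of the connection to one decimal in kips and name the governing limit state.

107.4 kips (bolt shear governs)

Bolt shear: A_b = π(0.75)²/4 = 0.44179 in². φR_n = 0.75 × 54 × 0.44179 × 6 × 1 = 107.4 kips.
Bearing (0.75 in plate, F_u = 70 ksi): end bolts L_c = 1.1875 − 0.8125/2 = 0.78125, R_n = min(1.2×0.78125×0.75×70, 2.4×0.75×0.75×70) = 49.219 kips/bolt; interior L_c = 2.6875 − 0.8125 = 1.875, R_n = 94.5 kips/bolt. φR_n = 0.75 × (2×49.219 + 4×94.5) = 357.3 kips.
Tension rupture (net): A_n = (6.8125 − 2×0.875)×0.75 = 3.7969 in² (U = 1.0, A_e = A_n). φR_n = 0.75 × 70 × 3.7969 = 199.3 kips.
Governing: min(107.4, 357.3, 199.3) = 107.4 kips → bolt shear.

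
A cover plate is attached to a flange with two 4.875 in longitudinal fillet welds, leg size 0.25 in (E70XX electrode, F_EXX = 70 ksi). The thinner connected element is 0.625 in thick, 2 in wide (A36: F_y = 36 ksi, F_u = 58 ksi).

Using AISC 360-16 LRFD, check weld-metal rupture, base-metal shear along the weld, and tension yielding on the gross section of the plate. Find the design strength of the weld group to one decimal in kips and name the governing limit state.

40.5 kips (gross-section yield governs)

Weld metal: throat = 0.707×0.25 = 0.17675 in, L = 2×4.875 = 9.75 in. φR_n = 0.75 × 0.6 × 70 × 0.17675 × 9.75 = 54.3 kips.
Base metal shear (0.625 in plate): yield φR_n = 1.0×0.6×36×0.625×9.75 = 131.6 kips; rupture φR_n = 0.75×0.6×58×0.625×9.75 = 159.0 kips; take 131.6 kips (yield).
Tension yield (gross): A_g = 2×0.625 = 1.25 in². φR_n = 0.90 × 36 × 1.25 = 40.5 kips.
Governing: min(54.3, 131.6, 40.5) = 40.5 kips → gross-section yield.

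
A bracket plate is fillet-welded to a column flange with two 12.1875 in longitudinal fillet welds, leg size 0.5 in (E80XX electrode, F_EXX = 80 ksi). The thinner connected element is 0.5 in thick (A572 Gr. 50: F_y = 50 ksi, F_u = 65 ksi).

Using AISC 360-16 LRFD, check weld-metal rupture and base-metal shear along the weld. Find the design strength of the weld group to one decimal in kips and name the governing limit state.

310.2 kips (weld metal governs)

Weld metal: throat = 0.707×0.5 = 0.3535 in, L = 2×12.1875 = 24.375 in. φR_n = 0.75 × 0.6 × 80 × 0.3535 × 24.375 = 310.2 kips.
Base metal shear (0.5 in plate): yield φR_n = 1.0×0.6×50×0.5×24.375 = 365.6 kips; rupture φR_n = 0.75×0.6×65×0.5×24.375 = 356.5 kips; take 356.5 kips (rupture).
Governing: min(310.2, 356.5) = 310.2 kips → weld metal.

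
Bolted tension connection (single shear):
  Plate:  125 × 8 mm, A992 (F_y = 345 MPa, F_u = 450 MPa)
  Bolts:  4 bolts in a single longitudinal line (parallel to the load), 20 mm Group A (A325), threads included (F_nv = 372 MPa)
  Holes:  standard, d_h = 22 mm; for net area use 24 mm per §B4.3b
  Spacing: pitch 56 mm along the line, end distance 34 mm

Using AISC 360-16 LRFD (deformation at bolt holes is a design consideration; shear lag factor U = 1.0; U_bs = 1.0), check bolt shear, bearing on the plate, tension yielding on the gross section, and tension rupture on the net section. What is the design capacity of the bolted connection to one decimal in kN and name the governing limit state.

Bolt shear: A_b = π(20)²/4 = 314.16 mm². φR_n = 0.75 × 372 × 314.16 × 4 × 1 = 350.6 kN.
Bearing (8 mm plate, F_u = 450 MPa): end bolts L_c = 34 − 22/2 = 23, R_n = min(1.2×23×8×450, 2.4×20×8×450) = 99.36 kN/bolt; interior L_c = 56 − 22 = 34, R_n = 146.88 kN/bolt. φR_n = 0.75 × (1×99.36 + 3×146.88) = 405.0 kN.
Tension yield (gross): A_g = 125×8 = 1000 mm². φR_n = 0.90 × 345 × 1000 = 310.5 kN.
Tension rupture (net): A_n = (125 − 1×24)×8 = 808 mm² (U = 1.0, A_e = A_n). φR_n = 0.75 × 450 × 808 = 272.7 kN.
Governing: min(350.6, 405.0, 310.5, 272.7) = 272.7 kN → net-section rupture.

272.7 kN (net-section rupture governs)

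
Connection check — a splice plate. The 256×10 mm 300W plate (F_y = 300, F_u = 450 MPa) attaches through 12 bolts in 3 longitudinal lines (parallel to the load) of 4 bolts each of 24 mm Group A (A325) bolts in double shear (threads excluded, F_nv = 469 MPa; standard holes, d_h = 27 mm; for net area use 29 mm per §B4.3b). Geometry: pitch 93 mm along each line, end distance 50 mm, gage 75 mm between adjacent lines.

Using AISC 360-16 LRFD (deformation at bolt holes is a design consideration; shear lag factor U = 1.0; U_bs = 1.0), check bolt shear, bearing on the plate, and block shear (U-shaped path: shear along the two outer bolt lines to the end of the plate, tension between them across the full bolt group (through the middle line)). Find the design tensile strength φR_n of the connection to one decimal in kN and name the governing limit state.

Bolt shear: A_b = π(24)²/4 = 452.39 mm². φR_n = 0.75 × 469 × 452.39 × 12 × 2 = 3819.1 kN.
Bearing (10 mm plate, F_u = 450 MPa): end bolts L_c = 50 − 27/2 = 36.5, R_n = min(1.2×36.5×10×450, 2.4×24×10×450) = 197.1 kN/bolt; interior L_c = 93 − 27 = 66, R_n = 259.2 kN/bolt. φR_n = 0.75 × (3×197.1 + 9×259.2) = 2193.1 kN.
Block shear: shear path 2×[50+3×93] = 2×329 mm, A_gv = 6580, A_nv = 2×(329 − 3.5×29)×10 = 4550 mm²; tension across gage: (150 − 2×29)×10 = 920 mm². R_n = min(0.6×450×4550, 0.6×300×6580) + 1.0×450×920 = min(1228.5, 1184.4) + 414 = 1598.4 kN. φR_n = 0.75 × 1598.4 = 1198.8 kN.
Governing: min(3819.1, 2193.1, 1198.8) = 1198.8 kN → block shear.

1198.8 kN (block shear governs)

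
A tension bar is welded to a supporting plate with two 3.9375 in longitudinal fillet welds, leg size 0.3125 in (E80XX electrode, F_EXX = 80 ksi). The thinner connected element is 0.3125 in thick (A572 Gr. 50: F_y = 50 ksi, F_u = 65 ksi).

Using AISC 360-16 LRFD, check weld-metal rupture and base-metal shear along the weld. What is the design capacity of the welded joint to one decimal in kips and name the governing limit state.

62.6 kips (weld metal governs)

Weld metal: throat = 0.707×0.3125 = 0.22094 in, L = 2×3.9375 = 7.875 in. φR_n = 0.75 × 0.6 × 80 × 0.22094 × 7.875 = 62.6 kips.
Base metal shear (0.3125 in plate): yield φR_n = 1.0×0.6×50×0.3125×7.875 = 73.8 kips; rupture φR_n = 0.75×0.6×65×0.3125×7.875 = 72.0 kips; take 72.0 kips (rupture).
Governing: min(62.6, 72.0) = 62.6 kips → weld metal.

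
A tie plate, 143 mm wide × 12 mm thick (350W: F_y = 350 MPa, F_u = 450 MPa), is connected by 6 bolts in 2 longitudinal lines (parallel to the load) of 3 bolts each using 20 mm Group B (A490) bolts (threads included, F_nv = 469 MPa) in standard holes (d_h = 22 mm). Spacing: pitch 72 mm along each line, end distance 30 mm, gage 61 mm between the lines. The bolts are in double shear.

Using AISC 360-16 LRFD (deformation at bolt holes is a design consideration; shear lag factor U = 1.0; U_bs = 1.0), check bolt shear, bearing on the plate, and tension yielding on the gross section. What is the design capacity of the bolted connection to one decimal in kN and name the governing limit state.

Bolt shear: A_b = π(20)²/4 = 314.16 mm². φR_n = 0.75 × 469 × 314.16 × 6 × 2 = 1326.1 kN.
Bearing (12 mm plate, F_u = 450 MPa): end bolts L_c = 30 − 22/2 = 19, R_n = min(1.2×19×12×450, 2.4×20×12×450) = 123.12 kN/bolt; interior L_c = 72 − 22 = 50, R_n = 259.2 kN/bolt. φR_n = 0.75 × (2×123.12 + 4×259.2) = 962.3 kN.
Tension yield (gross): A_g = 143×12 = 1716 mm². φR_n = 0.90 × 350 × 1716 = 540.5 kN.
Governing: min(1326.1, 962.3, 540.5) = 540.5 kN → gross-section yield.

540.5 kN (gross-section yield governs)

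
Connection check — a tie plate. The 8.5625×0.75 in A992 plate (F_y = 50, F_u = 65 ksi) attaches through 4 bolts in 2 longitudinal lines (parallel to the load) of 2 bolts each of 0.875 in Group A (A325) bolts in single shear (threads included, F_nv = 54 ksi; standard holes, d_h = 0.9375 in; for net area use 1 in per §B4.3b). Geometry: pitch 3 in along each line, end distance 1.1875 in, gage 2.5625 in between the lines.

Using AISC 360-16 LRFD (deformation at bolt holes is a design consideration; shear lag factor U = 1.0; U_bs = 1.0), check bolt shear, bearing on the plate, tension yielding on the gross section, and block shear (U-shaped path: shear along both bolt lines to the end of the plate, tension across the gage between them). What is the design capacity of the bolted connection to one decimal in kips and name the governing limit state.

97.4 kips (bolt shear governs)

Bolt shear: A_b = π(0.875)²/4 = 0.60132 in². φR_n = 0.75 × 54 × 0.60132 × 4 × 1 = 97.4 kips.
Bearing (0.75 in plate, F_u = 65 ksi): end bolts L_c = 1.1875 − 0.9375/2 = 0.71875, R_n = min(1.2×0.71875×0.75×65, 2.4×0.875×0.75×65) = 42.047 kips/bolt; interior L_c = 3 − 0.9375 = 2.0625, R_n = 102.38 kips/bolt. φR_n = 0.75 × (2×42.047 + 2×102.38) = 216.6 kips.
Tension yield (gross): A_g = 8.5625×0.75 = 6.4219 in². φR_n = 0.90 × 50 × 6.4219 = 289.0 kips.
Block shear: shear path 2×[1.1875+1×3] = 2×4.1875 in, A_gv = 6.2813, A_nv = 2×(4.1875 − 1.5×1)×0.75 = 4.0313 in²; tension across gage: (2.5625 − 1×1)×0.75 = 1.1719 in². R_n = min(0.6×65×4.0313, 0.6×50×6.2813) + 1.0×65×1.1719 = min(157.22, 188.44) + 76.174 = 233.39 kips. φR_n = 0.75 × 233.39 = 175.0 kips.
Governing: min(97.4, 216.6, 289.0, 175.0) = 97.4 kips → bolt shear.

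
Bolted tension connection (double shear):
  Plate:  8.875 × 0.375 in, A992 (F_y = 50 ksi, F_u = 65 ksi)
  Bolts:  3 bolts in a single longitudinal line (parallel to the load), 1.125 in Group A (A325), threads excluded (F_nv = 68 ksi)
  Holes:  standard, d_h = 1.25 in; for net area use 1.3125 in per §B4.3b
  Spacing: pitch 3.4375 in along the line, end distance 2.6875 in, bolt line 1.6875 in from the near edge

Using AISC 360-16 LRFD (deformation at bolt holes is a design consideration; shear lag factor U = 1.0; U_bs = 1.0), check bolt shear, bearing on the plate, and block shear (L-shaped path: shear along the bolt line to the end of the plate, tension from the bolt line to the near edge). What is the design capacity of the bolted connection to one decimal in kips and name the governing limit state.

Bolt shear: A_b = π(1.125)²/4 = 0.99402 in². φR_n = 0.75 × 68 × 0.99402 × 3 × 2 = 304.2 kips.
Bearing (0.375 in plate, F_u = 65 ksi): end bolts L_c = 2.6875 − 1.25/2 = 2.0625, R_n = min(1.2×2.0625×0.375×65, 2.4×1.125×0.375×65) = 60.328 kips/bolt; interior L_c = 3.4375 − 1.25 = 2.1875, R_n = 63.984 kips/bolt. φR_n = 0.75 × (1×60.328 + 2×63.984) = 141.2 kips.
Block shear: shear path 1×[2.6875+2×3.4375] = 1×9.5625 in, A_gv = 3.5859, A_nv = 1×(9.5625 − 2.5×1.3125)×0.375 = 2.3555 in²; tension to near edge: (1.6875 − 0.5×1.3125)×0.375 = 0.38672 in². R_n = min(0.6×65×2.3555, 0.6×50×3.5859) + 1.0×65×0.38672 = min(91.865, 107.58) + 25.137 = 117 kips. φR_n = 0.75 × 117 = 87.8 kips.
Governing: min(304.2, 141.2, 87.8) = 87.8 kips → block shear.

87.8 kips (block shear governs)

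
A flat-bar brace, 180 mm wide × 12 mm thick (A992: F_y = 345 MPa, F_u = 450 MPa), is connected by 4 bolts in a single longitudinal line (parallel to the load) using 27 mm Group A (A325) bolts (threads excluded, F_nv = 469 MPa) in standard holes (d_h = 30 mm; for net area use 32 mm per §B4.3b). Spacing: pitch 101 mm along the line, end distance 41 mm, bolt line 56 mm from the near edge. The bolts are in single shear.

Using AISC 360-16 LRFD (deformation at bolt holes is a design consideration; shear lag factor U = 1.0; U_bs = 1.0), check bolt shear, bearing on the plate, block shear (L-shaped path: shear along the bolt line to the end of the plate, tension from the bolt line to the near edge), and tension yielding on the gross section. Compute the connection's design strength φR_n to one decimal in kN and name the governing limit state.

Bolt shear: A_b = π(27)²/4 = 572.56 mm². φR_n = 0.75 × 469 × 572.56 × 4 × 1 = 805.6 kN.
Bearing (12 mm plate, F_u = 450 MPa): end bolts L_c = 41 − 30/2 = 26, R_n = min(1.2×26×12×450, 2.4×27×12×450) = 168.48 kN/bolt; interior L_c = 101 − 30 = 71, R_n = 349.92 kN/bolt. φR_n = 0.75 × (1×168.48 + 3×349.92) = 913.7 kN.
Block shear: shear path 1×[41+3×101] = 1×344 mm, A_gv = 4128, A_nv = 1×(344 − 3.5×32)×12 = 2784 mm²; tension to near edge: (56 − 0.5×32)×12 = 480 mm². R_n = min(0.6×450×2784, 0.6×345×4128) + 1.0×450×480 = min(751.68, 854.5) + 216 = 967.68 kN. φR_n = 0.75 × 967.68 = 725.8 kN.
Tension yield (gross): A_g = 180×12 = 2160 mm². φR_n = 0.90 × 345 × 2160 = 670.7 kN.
Governing: min(805.6, 913.7, 725.8, 670.7) = 670.7 kN → gross-section yield.

670.7 kN (gross-section yield governs)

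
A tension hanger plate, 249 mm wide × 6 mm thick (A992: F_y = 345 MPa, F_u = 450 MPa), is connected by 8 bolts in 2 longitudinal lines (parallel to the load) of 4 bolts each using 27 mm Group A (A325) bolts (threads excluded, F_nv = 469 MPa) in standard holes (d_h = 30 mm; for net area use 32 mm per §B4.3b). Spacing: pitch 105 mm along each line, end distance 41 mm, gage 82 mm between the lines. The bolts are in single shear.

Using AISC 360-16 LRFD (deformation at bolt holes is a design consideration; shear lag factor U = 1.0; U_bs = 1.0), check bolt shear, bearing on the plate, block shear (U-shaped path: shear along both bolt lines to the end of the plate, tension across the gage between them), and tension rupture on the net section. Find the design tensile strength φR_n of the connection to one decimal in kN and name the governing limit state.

374.6 kN (net-section rupture governs)

Bolt shear: A_b = π(27)²/4 = 572.56 mm². φR_n = 0.75 × 469 × 572.56 × 8 × 1 = 1611.2 kN.
Bearing (6 mm plate, F_u = 450 MPa): end bolts L_c = 41 − 30/2 = 26, R_n = min(1.2×26×6×450, 2.4×27×6×450) = 84.24 kN/bolt; interior L_c = 105 − 30 = 75, R_n = 174.96 kN/bolt. φR_n = 0.75 × (2×84.24 + 6×174.96) = 913.7 kN.
Block shear: shear path 2×[41+3×105] = 2×356 mm, A_gv = 4272, A_nv = 2×(356 − 3.5×32)×6 = 2928 mm²; tension across gage: (82 − 1×32)×6 = 300 mm². R_n = min(0.6×450×2928, 0.6×345×4272) + 1.0×450×300 = min(790.56, 884.3) + 135 = 925.56 kN. φR_n = 0.75 × 925.56 = 694.2 kN.
Tension rupture (net): A_n = (249 − 2×32)×6 = 1110 mm² (U = 1.0, A_e = A_n). φR_n = 0.75 × 450 × 1110 = 374.6 kN.
Governing: min(1611.2, 913.7, 694.2, 374.6) = 374.6 kN → net-section rupture.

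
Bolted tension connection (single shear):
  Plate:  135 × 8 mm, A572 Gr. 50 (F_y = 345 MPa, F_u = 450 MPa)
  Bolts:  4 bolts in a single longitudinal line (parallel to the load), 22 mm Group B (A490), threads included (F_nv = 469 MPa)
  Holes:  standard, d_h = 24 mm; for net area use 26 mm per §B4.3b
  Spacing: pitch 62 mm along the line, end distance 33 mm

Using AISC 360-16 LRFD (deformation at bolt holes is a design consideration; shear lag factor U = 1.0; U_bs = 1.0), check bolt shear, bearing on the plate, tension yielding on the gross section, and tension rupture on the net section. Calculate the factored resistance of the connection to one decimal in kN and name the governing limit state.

294.3 kN (net-section rupture governs)

Bolt shear: A_b = π(22)²/4 = 380.13 mm². φR_n = 0.75 × 469 × 380.13 × 4 × 1 = 534.8 kN.
Bearing (8 mm plate, F_u = 450 MPa): end bolts L_c = 33 − 24/2 = 21, R_n = min(1.2×21×8×450, 2.4×22×8×450) = 90.72 kN/bolt; interior L_c = 62 − 24 = 38, R_n = 164.16 kN/bolt. φR_n = 0.75 × (1×90.72 + 3×164.16) = 437.4 kN.
Tension yield (gross): A_g = 135×8 = 1080 mm². φR_n = 0.90 × 345 × 1080 = 335.3 kN.
Tension rupture (net): A_n = (135 − 1×26)×8 = 872 mm² (U = 1.0, A_e = A_n). φR_n = 0.75 × 450 × 872 = 294.3 kN.
Governing: min(534.8, 437.4, 335.3, 294.3) = 294.3 kN → net-section rupture.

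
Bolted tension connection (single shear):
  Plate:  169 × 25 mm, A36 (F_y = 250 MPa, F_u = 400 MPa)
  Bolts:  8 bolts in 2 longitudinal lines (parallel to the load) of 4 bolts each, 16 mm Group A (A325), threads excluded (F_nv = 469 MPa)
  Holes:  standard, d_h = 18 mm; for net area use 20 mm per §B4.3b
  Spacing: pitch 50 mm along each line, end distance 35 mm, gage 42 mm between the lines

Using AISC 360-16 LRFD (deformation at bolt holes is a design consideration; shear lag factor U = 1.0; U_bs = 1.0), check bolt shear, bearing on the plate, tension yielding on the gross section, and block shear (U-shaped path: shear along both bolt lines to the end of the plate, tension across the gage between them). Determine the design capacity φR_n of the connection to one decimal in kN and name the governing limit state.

565.8 kN (bolt shear governs)

Bolt shear: A_b = π(16)²/4 = 201.06 mm². φR_n = 0.75 × 469 × 201.06 × 8 × 1 = 565.8 kN.
Bearing (25 mm plate, F_u = 400 MPa): end bolts L_c = 35 − 18/2 = 26, R_n = min(1.2×26×25×400, 2.4×16×25×400) = 312 kN/bolt; interior L_c = 50 − 18 = 32, R_n = 384 kN/bolt. φR_n = 0.75 × (2×312 + 6×384) = 2196.0 kN.
Tension yield (gross): A_g = 169×25 = 4225 mm². φR_n = 0.90 × 250 × 4225 = 950.6 kN.
Block shear: shear path 2×[35+3×50] = 2×185 mm, A_gv = 9250, A_nv = 2×(185 − 3.5×20)×25 = 5750 mm²; tension across gage: (42 − 1×20)×25 = 550 mm². R_n = min(0.6×400×5750, 0.6×250×9250) + 1.0×400×550 = min(1380, 1387.5) + 220 = 1600 kN. φR_n = 0.75 × 1600 = 1200.0 kN.
Governing: min(565.8, 2196.0, 950.6, 1200.0) = 565.8 kN → bolt shear.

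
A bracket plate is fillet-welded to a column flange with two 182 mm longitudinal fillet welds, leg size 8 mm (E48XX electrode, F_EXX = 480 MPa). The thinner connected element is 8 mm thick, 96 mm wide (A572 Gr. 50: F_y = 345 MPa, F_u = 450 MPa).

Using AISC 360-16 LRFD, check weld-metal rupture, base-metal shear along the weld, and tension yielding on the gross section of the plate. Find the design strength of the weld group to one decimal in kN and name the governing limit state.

238.5 kN (gross-section yield governs)

Weld metal: throat = 0.707×8 = 5.656 mm, L = 2×182 = 364 mm. φR_n = 0.75 × 0.6 × 480 × 5.656 × 364 = 444.7 kN.
Base metal shear (8 mm plate): yield φR_n = 1.0×0.6×345×8×364 = 602.8 kN; rupture φR_n = 0.75×0.6×450×8×364 = 589.7 kN; take 589.7 kN (rupture).
Tension yield (gross): A_g = 96×8 = 768 mm². φR_n = 0.90 × 345 × 768 = 238.5 kN.
Governing: min(444.7, 589.7, 238.5) = 238.5 kN → gross-section yield.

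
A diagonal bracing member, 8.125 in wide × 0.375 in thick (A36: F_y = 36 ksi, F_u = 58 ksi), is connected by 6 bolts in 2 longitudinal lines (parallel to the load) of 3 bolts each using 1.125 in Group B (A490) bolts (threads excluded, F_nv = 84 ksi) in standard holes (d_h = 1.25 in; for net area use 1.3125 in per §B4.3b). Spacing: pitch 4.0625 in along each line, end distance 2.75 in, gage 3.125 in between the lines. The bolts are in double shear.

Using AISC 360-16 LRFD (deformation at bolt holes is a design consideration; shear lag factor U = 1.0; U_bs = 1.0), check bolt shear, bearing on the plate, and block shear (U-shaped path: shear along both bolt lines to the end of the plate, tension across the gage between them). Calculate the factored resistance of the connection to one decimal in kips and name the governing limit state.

161.7 kips (block shear governs)

Bolt shear: A_b = π(1.125)²/4 = 0.99402 in². φR_n = 0.75 × 84 × 0.99402 × 6 × 2 = 751.5 kips.
Bearing (0.375 in plate, F_u = 58 ksi): end bolts L_c = 2.75 − 1.25/2 = 2.125, R_n = min(1.2×2.125×0.375×58, 2.4×1.125×0.375×58) = 55.463 kips/bolt; interior L_c = 4.0625 − 1.25 = 2.8125, R_n = 58.725 kips/bolt. φR_n = 0.75 × (2×55.463 + 4×58.725) = 259.4 kips.
Block shear: shear path 2×[2.75+2×4.0625] = 2×10.875 in, A_gv = 8.1563, A_nv = 2×(10.875 − 2.5×1.3125)×0.375 = 5.6953 in²; tension across gage: (3.125 − 1×1.3125)×0.375 = 0.67969 in². R_n = min(0.6×58×5.6953, 0.6×36×8.1563) + 1.0×58×0.67969 = min(198.2, 176.18) + 39.422 = 215.6 kips. φR_n = 0.75 × 215.6 = 161.7 kips.
Governing: min(751.5, 259.4, 161.7) = 161.7 kips → block shear.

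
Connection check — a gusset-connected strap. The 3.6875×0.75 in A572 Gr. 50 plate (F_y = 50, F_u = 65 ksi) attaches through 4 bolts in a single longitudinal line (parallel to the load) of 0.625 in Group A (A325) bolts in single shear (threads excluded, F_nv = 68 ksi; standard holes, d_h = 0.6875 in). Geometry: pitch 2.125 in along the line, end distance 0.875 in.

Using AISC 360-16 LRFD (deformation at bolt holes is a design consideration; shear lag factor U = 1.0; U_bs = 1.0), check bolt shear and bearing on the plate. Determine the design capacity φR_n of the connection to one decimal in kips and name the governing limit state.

Bolt shear: A_b = π(0.625)²/4 = 0.3068 in². φR_n = 0.75 × 68 × 0.3068 × 4 × 1 = 62.6 kips.
Bearing (0.75 in plate, F_u = 65 ksi): end bolts L_c = 0.875 − 0.6875/2 = 0.53125, R_n = min(1.2×0.53125×0.75×65, 2.4×0.625×0.75×65) = 31.078 kips/bolt; interior L_c = 2.125 − 0.6875 = 1.4375, R_n = 73.125 kips/bolt. φR_n = 0.75 × (1×31.078 + 3×73.125) = 187.8 kips.
Governing: min(62.6, 187.8) = 62.6 kips → bolt shear.

62.6 kips (bolt shear governs)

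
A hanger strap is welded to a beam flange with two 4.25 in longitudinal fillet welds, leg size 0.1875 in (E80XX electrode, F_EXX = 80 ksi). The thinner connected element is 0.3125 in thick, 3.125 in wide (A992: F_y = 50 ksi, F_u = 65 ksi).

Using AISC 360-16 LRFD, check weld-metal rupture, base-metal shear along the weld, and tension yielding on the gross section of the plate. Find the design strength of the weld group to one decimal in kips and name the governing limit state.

40.6 kips (weld metal governs)

Weld metal: throat = 0.707×0.1875 = 0.13256 in, L = 2×4.25 = 8.5 in. φR_n = 0.75 × 0.6 × 80 × 0.13256 × 8.5 = 40.6 kips.
Base metal shear (0.3125 in plate): yield φR_n = 1.0×0.6×50×0.3125×8.5 = 79.7 kips; rupture φR_n = 0.75×0.6×65×0.3125×8.5 = 77.7 kips; take 77.7 kips (rupture).
Tension yield (gross): A_g = 3.125×0.3125 = 0.97656 in². φR_n = 0.90 × 50 × 0.97656 = 43.9 kips.
Governing: min(40.6, 77.7, 43.9) = 40.6 kips → weld metal.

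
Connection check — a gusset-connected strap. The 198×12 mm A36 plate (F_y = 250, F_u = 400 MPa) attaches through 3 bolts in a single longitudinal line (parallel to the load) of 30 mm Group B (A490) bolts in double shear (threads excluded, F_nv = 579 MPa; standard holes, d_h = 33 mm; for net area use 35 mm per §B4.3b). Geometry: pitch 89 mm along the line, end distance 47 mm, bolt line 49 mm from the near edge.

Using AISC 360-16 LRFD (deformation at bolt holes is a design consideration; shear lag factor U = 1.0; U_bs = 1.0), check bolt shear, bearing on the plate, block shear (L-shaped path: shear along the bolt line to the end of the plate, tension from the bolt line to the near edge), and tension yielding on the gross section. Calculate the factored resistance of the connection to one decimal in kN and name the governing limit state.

410.4 kN (block shear governs)

Bolt shear: A_b = π(30)²/4 = 706.86 mm². φR_n = 0.75 × 579 × 706.86 × 3 × 2 = 1841.7 kN.
Bearing (12 mm plate, F_u = 400 MPa): end bolts L_c = 47 − 33/2 = 30.5, R_n = min(1.2×30.5×12×400, 2.4×30×12×400) = 175.68 kN/bolt; interior L_c = 89 − 33 = 56, R_n = 322.56 kN/bolt. φR_n = 0.75 × (1×175.68 + 2×322.56) = 615.6 kN.
Block shear: shear path 1×[47+2×89] = 1×225 mm, A_gv = 2700, A_nv = 1×(225 − 2.5×35)×12 = 1650 mm²; tension to near edge: (49 − 0.5×35)×12 = 378 mm². R_n = min(0.6×400×1650, 0.6×250×2700) + 1.0×400×378 = min(396, 405) + 151.2 = 547.2 kN. φR_n = 0.75 × 547.2 = 410.4 kN.
Tension yield (gross): A_g = 198×12 = 2376 mm². φR_n = 0.90 × 250 × 2376 = 534.6 kN.
Governing: min(1841.7, 615.6, 410.4, 534.6) = 410.4 kN → block shear.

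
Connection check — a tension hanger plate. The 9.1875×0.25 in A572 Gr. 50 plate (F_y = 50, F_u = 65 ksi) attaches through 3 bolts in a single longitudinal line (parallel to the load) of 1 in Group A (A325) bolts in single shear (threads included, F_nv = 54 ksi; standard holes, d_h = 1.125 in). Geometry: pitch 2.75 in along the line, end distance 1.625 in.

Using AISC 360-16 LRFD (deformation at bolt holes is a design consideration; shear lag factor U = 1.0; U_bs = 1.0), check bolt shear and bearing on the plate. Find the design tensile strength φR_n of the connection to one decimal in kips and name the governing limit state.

63.1 kips (bearing governs)

Bolt shear: A_b = π(1)²/4 = 0.7854 in². φR_n = 0.75 × 54 × 0.7854 × 3 × 1 = 95.4 kips.
Bearing (0.25 in plate, F_u = 65 ksi): end bolts L_c = 1.625 − 1.125/2 = 1.0625, R_n = min(1.2×1.0625×0.25×65, 2.4×1×0.25×65) = 20.719 kips/bolt; interior L_c = 2.75 − 1.125 = 1.625, R_n = 31.688 kips/bolt. φR_n = 0.75 × (1×20.719 + 2×31.688) = 63.1 kips.
Governing: min(95.4, 63.1) = 63.1 kips → bearing.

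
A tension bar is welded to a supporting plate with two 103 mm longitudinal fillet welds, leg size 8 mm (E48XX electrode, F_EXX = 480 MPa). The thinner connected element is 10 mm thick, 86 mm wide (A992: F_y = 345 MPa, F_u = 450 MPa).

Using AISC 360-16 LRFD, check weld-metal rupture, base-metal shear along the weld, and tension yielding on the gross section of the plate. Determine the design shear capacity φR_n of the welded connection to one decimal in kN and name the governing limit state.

251.7 kN (weld metal governs)

Weld metal: throat = 0.707×8 = 5.656 mm, L = 2×103 = 206 mm. φR_n = 0.75 × 0.6 × 480 × 5.656 × 206 = 251.7 kN.
Base metal shear (10 mm plate): yield φR_n = 1.0×0.6×345×10×206 = 426.4 kN; rupture φR_n = 0.75×0.6×450×10×206 = 417.2 kN; take 417.2 kN (rupture).
Tension yield (gross): A_g = 86×10 = 860 mm². φR_n = 0.90 × 345 × 860 = 267.0 kN.
Governing: min(251.7, 417.2, 267.0) = 251.7 kN → weld metal.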